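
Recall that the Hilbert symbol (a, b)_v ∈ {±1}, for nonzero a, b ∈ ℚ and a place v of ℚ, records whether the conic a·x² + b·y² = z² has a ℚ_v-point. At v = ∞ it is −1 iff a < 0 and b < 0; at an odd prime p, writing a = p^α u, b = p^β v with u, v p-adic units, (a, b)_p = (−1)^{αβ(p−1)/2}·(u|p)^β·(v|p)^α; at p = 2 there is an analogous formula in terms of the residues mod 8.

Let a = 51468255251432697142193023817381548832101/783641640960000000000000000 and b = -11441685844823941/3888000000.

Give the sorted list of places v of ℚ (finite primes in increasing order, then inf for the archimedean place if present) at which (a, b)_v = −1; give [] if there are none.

[17, 23]

Mod squares: a ≡ 589, b ≡ -22287. Check v ∈ {∞, 2, 3, 5, 7, 17, 19, 23, 31, 43}.
v=5: a=5^-16·(≡1), b=5^-6·(≡2) mod 5; (1|5)=+1, (2|5)=-1; (−1)^{-16·-6·2}·(+1)^-6·(-1)^-16 = +1.
v=17: a=17^2·(≡7), b=17^1·(≡13) mod 17; (7|17)=-1, (13|17)=+1; (−1)^{2·1·8}·(-1)^1·(+1)^2 = -1.
v=23: a=23^2·(≡15), b=23^1·(≡22) mod 23; (15|23)=-1, (22|23)=-1; (−1)^{2·1·11}·(-1)^1·(-1)^2 = -1.
v=31: a=31^5·(≡4), b=31^2·(≡18) mod 31; (4|31)=+1, (18|31)=+1; (−1)^{5·2·15}·(+1)^2·(+1)^5 = +1.
v=43: a=43^6·(≡32), b=43^2·(≡29) mod 43; (32|43)=-1, (29|43)=-1; (−1)^{6·2·21}·(-1)^2·(-1)^6 = +1.
v=2: v_2(a)=-30, v_2(b)=-10; units ≡ 5, 1 (mod 8); ε·ε+αω+βω = 0·0+-30·0+-10·1 ≡ 0  ⇒  (a,b)_2 = +1.
v=19: a=19^9·(≡18), b=19^3·(≡9) mod 19; (18|19)=-1, (9|19)=+1; (−1)^{9·3·9}·(-1)^3·(+1)^9 = +1.
v=∞: 589 > 0 and -22287 < 0  ⇒  (a,b)_∞ = +1.
v=3: a=3^-14·(≡1), b=3^-5·(≡2) mod 3; (1|3)=+1, (2|3)=-1; (−1)^{-14·-5·1}·(+1)^-5·(-1)^-14 = +1.
v=7: a=7^8·(≡4), b=7^4·(≡4) mod 7; (4|7)=+1, (4|7)=+1; (−1)^{8·4·3}·(+1)^4·(+1)^8 = +1.
|Ram(589, -22287)| = 2, even; anisotropic at {17, 23}.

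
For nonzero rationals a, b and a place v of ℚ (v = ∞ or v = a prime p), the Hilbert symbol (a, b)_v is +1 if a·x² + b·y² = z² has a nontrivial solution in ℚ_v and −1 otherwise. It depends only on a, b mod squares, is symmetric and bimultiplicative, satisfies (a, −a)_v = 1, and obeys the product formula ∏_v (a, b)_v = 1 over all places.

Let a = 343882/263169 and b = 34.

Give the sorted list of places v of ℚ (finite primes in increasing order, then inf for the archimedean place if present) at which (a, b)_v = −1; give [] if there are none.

[2, 17]

Mod squares: a ≡ 58, b ≡ 34. Check v ∈ {∞, 2, 3, 7, 11, 17, 19, 29}.
v=∞: 58 > 0 and 34 > 0  ⇒  (a,b)_∞ = +1.
v=2: v_2(a)=1, v_2(b)=1; units ≡ 5, 1 (mod 8); ε·ε+αω+βω = 0·0+1·0+1·1 ≡ 1  ⇒  (a,b)_2 = -1.
v=7: a=7^2·(≡1), b=7^0·(≡6) mod 7; (1|7)=+1, (6|7)=-1; (−1)^{2·0·3}·(+1)^0·(-1)^2 = +1.
v=29: a=29^1·(≡15), b=29^0·(≡5) mod 29; (15|29)=-1, (5|29)=+1; (−1)^{1·0·14}·(-1)^0·(+1)^1 = +1.
v=17: a=17^0·(≡12), b=17^1·(≡2) mod 17; (12|17)=-1, (2|17)=+1; (−1)^{0·1·8}·(-1)^1·(+1)^0 = -1.
v=11: a=11^2·(≡3), b=11^0·(≡1) mod 11; (3|11)=+1, (1|11)=+1; (−1)^{2·0·5}·(+1)^0·(+1)^2 = +1.
v=3: a=3^-6·(≡1), b=3^0·(≡1) mod 3; (1|3)=+1, (1|3)=+1; (−1)^{-6·0·1}·(+1)^0·(+1)^-6 = +1.
v=19: a=19^-2·(≡11), b=19^0·(≡15) mod 19; (11|19)=+1, (15|19)=-1; (−1)^{-2·0·9}·(+1)^0·(-1)^-2 = +1.
(58, 34 / ℚ) ramifies at {2, 17}: a division algebra.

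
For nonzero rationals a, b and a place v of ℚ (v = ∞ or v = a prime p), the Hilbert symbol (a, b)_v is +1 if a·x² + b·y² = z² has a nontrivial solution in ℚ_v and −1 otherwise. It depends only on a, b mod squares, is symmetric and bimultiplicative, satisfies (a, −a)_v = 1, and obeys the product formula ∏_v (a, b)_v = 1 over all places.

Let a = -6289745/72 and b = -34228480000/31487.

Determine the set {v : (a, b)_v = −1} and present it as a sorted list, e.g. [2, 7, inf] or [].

[2, 7, 23, inf]

(a, b) ≡ (-13090, -10166) mod (ℚ^×)²; places V = {2, 3, 5, 7, 11, 13, 17, 23, 31, 37, ∞}.
(a,b)_17: α=1, u≡5; β=1, v≡11 (mod 17); (5|17)=-1, (11|17)=-1; sign (−1)^0·-1^1·-1^1 = +1.
(a,b)_5: α=1, u≡3; β=4, v≡1 (mod 5); (3|5)=-1, (1|5)=+1; sign (−1)^0·-1^4·+1^1 = +1.
(a,b)_11: α=1, u≡3; β=2, v≡3 (mod 11); (3|11)=+1, (3|11)=+1; sign (−1)^0·+1^2·+1^1 = +1.
(a,b)_31: α=2, u≡12; β=0, v≡28 (mod 31); (12|31)=-1, (28|31)=+1; sign (−1)^0·-1^0·+1^2 = +1.
(a,b)_23: α=0, u≡14; β=-1, v≡18 (mod 23); (14|23)=-1, (18|23)=+1; sign (−1)^0·-1^-1·+1^0 = -1.
(a,b)_37: α=0, u≡2; β=-2, v≡16 (mod 37); (2|37)=-1, (16|37)=+1; sign (−1)^0·-1^-2·+1^0 = +1.
(a,b)_2: α=-3, β=11; u≡7, v≡5 (mod 8); ε(u)ε(v)=1·0, αω(v)=-3·1, βω(u)=11·0; sum ≡ 1  ⇒  -1.
(a,b)_∞: sgn(-13090)=−, sgn(-10166)=−, so -1.
(a,b)_13: α=0, u≡12; β=1, v≡5 (mod 13); (12|13)=+1, (5|13)=-1; sign (−1)^0·+1^1·-1^0 = +1.
(a,b)_3: α=-2, u≡2; β=0, v≡1 (mod 3); (2|3)=-1, (1|3)=+1; sign (−1)^0·-1^0·+1^-2 = +1.
(a,b)_7: α=1, u≡3; β=0, v≡6 (mod 7); (3|7)=-1, (6|7)=-1; sign (−1)^0·-1^0·-1^1 = -1.
Ram(-13090, -10166) = {2, 7, 23, ∞}; no ℚ_2-point on the conic.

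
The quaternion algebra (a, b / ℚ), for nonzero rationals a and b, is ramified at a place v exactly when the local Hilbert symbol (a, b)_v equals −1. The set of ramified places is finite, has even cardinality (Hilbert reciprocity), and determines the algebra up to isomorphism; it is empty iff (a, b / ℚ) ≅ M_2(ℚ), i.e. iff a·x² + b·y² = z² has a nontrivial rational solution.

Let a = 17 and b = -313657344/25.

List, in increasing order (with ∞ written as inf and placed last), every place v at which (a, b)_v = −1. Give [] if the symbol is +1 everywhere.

Mod squares: a ≡ 17, b ≡ -34034. Check v ∈ {∞, 2, 3, 5, 7, 11, 13, 17}.
v=2: v_2(a)=0, v_2(b)=11; units ≡ 1, 7 (mod 8); ε·ε+αω+βω = 0·1+0·0+11·0 ≡ 0  ⇒  (a,b)_2 = +1.
v=3: a=3^0·(≡2), b=3^2·(≡1) mod 3; (2|3)=-1, (1|3)=+1; (−1)^{0·2·1}·(-1)^2·(+1)^0 = +1.
v=17: a=17^1·(≡1), b=17^1·(≡1) mod 17; (1|17)=+1, (1|17)=+1; (−1)^{1·1·8}·(+1)^1·(+1)^1 = +1.
v=7: a=7^0·(≡3), b=7^1·(≡3) mod 7; (3|7)=-1, (3|7)=-1; (−1)^{0·1·3}·(-1)^1·(-1)^0 = -1.
v=5: a=5^0·(≡2), b=5^-2·(≡1) mod 5; (2|5)=-1, (1|5)=+1; (−1)^{0·-2·2}·(-1)^-2·(+1)^0 = +1.
v=∞: 17 > 0 and -34034 < 0  ⇒  (a,b)_∞ = +1.
v=11: a=11^0·(≡6), b=11^1·(≡2) mod 11; (6|11)=-1, (2|11)=-1; (−1)^{0·1·5}·(-1)^1·(-1)^0 = -1.
v=13: a=13^0·(≡4), b=13^1·(≡8) mod 13; (4|13)=+1, (8|13)=-1; (−1)^{0·1·6}·(+1)^1·(-1)^0 = +1.
Ram(17, -34034) = {7, 11}; no ℚ_7-point on the conic.

[7, 11]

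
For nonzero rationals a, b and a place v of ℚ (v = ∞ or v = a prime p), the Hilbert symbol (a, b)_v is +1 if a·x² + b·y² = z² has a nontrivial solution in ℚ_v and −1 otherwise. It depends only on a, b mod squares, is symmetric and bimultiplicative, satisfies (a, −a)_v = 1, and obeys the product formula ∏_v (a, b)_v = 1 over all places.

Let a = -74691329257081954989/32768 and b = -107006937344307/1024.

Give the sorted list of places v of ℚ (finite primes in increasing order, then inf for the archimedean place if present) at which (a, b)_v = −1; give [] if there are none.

[2, 3, 11, 13, 23, inf]

(a, b) ≡ (-190762, -9867) mod (ℚ^×)²; places V = {2, 3, 7, 11, 13, 19, 23, 29, ∞}.
(a,b)_23: α=1, u≡9; β=1, v≡9 (mod 23); (9|23)=+1, (9|23)=+1; sign (−1)^1·+1^1·+1^1 = -1.
(a,b)_7: α=0, u≡2; β=2, v≡6 (mod 7); (2|7)=+1, (6|7)=-1; sign (−1)^0·+1^2·-1^0 = +1.
(a,b)_13: α=1, u≡10; β=1, v≡5 (mod 13); (10|13)=+1, (5|13)=-1; sign (−1)^0·+1^1·-1^1 = -1.
(a,b)_∞: sgn(-190762)=−, sgn(-9867)=−, so -1.
(a,b)_11: α=3, u≡5; β=1, v≡9 (mod 11); (5|11)=+1, (9|11)=+1; sign (−1)^1·+1^1·+1^3 = -1.
(a,b)_29: α=3, u≡4; β=2, v≡16 (mod 29); (4|29)=+1, (16|29)=+1; sign (−1)^0·+1^2·+1^3 = +1.
(a,b)_3: α=10, u≡2; β=7, v≡2 (mod 3); (2|3)=-1, (2|3)=-1; sign (−1)^0·-1^7·-1^10 = -1.
(a,b)_2: α=-15, β=-10; u≡3, v≡5 (mod 8); ε(u)ε(v)=1·0, αω(v)=-15·1, βω(u)=-10·1; sum ≡ 1  ⇒  -1.
(a,b)_19: α=4, u≡4; β=2, v≡15 (mod 19); (4|19)=+1, (15|19)=-1; sign (−1)^0·+1^2·-1^4 = +1.
|Ram(-190762, -9867)| = 6, even; anisotropic at {2, 3, 11, 13, 23, ∞}.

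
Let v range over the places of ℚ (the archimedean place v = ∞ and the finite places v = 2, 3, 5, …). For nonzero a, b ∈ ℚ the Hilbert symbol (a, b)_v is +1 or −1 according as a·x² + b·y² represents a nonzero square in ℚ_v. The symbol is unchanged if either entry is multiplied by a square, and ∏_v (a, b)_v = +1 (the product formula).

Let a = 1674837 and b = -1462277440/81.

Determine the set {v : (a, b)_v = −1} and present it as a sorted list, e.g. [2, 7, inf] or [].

[5, 13, 17, 29]

(a, b) ≡ (20677, -22848085) mod (ℚ^×)²; places V = {2, 3, 5, 13, 17, 23, 29, 31, ∞}.
(a,b)_2: α=0, β=6; u≡5, v≡3 (mod 8); ε(u)ε(v)=0·1, αω(v)=0·1, βω(u)=6·1; sum ≡ 0  ⇒  +1.
(a,b)_3: α=4, u≡1; β=-4, v≡2 (mod 3); (1|3)=+1, (2|3)=-1; sign (−1)^0·+1^-4·-1^4 = +1.
(a,b)_∞: sgn(20677)=+, sgn(-22848085)=−, so +1.
(a,b)_23: α=1, u≡1; β=1, v≡20 (mod 23); (1|23)=+1, (20|23)=-1; sign (−1)^1·+1^1·-1^1 = +1.
(a,b)_29: α=1, u≡14; β=1, v≡22 (mod 29); (14|29)=-1, (22|29)=+1; sign (−1)^0·-1^1·+1^1 = -1.
(a,b)_17: α=0, u≡14; β=1, v≡15 (mod 17); (14|17)=-1, (15|17)=+1; sign (−1)^0·-1^1·+1^0 = -1.
(a,b)_31: α=1, u≡25; β=1, v≡12 (mod 31); (25|31)=+1, (12|31)=-1; sign (−1)^1·+1^1·-1^1 = +1.
(a,b)_5: α=0, u≡2; β=1, v≡2 (mod 5); (2|5)=-1, (2|5)=-1; sign (−1)^0·-1^1·-1^0 = -1.
(a,b)_13: α=0, u≡8; β=1, v≡12 (mod 13); (8|13)=-1, (12|13)=+1; sign (−1)^0·-1^1·+1^0 = -1.
Ram(20677, -22848085) = {5, 13, 17, 29}; no ℚ_5-point on the conic.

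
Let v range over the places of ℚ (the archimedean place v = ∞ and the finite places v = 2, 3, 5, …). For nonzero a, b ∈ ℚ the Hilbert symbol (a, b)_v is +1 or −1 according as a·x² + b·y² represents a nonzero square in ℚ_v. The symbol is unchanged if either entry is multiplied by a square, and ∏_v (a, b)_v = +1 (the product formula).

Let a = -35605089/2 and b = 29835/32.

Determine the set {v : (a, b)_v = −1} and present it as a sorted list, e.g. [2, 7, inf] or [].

(a, b) ≡ (-2, 6630) mod (ℚ^×)²; places V = {2, 3, 5, 13, 17, ∞}.
(a,b)_∞: sgn(-2)=−, sgn(6630)=+, so +1.
(a,b)_5: α=0, u≡3; β=1, v≡1 (mod 5); (3|5)=-1, (1|5)=+1; sign (−1)^0·-1^1·+1^0 = -1.
(a,b)_3: α=6, u≡1; β=3, v≡2 (mod 3); (1|3)=+1, (2|3)=-1; sign (−1)^0·+1^3·-1^6 = +1.
(a,b)_13: α=2, u≡5; β=1, v≡12 (mod 13); (5|13)=-1, (12|13)=+1; sign (−1)^0·-1^1·+1^2 = -1.
(a,b)_17: α=2, u≡16; β=1, v≡15 (mod 17); (16|17)=+1, (15|17)=+1; sign (−1)^0·+1^1·+1^2 = +1.
(a,b)_2: α=-1, β=-5; u≡7, v≡3 (mod 8); ε(u)ε(v)=1·1, αω(v)=-1·1, βω(u)=-5·0; sum ≡ 0  ⇒  +1.
(-2, 6630 / ℚ) ramifies at {5, 13}: a division algebra.

[5, 13]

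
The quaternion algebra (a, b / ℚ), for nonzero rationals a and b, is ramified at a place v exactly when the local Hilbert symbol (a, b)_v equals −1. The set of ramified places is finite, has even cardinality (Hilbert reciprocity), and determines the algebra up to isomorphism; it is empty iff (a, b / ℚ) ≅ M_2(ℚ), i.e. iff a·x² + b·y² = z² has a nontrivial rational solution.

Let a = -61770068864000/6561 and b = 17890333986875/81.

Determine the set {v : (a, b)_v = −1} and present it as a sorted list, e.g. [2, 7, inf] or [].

(a, b) ≡ (-35, 3059) mod (ℚ^×)²; places V = {2, 3, 5, 7, 19, 23, ∞}.
(a,b)_19: α=4, u≡18; β=3, v≡1 (mod 19); (18|19)=-1, (1|19)=+1; sign (−1)^0·-1^3·+1^4 = -1.
(a,b)_∞: sgn(-35)=−, sgn(3059)=+, so +1.
(a,b)_3: α=-8, u≡1; β=-4, v≡2 (mod 3); (1|3)=+1, (2|3)=-1; sign (−1)^0·+1^-4·-1^-8 = +1.
(a,b)_23: α=2, u≡17; β=3, v≡12 (mod 23); (17|23)=-1, (12|23)=+1; sign (−1)^0·-1^3·+1^2 = -1.
(a,b)_5: α=3, u≡3; β=4, v≡4 (mod 5); (3|5)=-1, (4|5)=+1; sign (−1)^0·-1^4·+1^3 = +1.
(a,b)_7: α=1, u≡1; β=3, v≡3 (mod 7); (1|7)=+1, (3|7)=-1; sign (−1)^1·+1^3·-1^1 = +1.
(a,b)_2: α=10, β=0; u≡5, v≡3 (mod 8); ε(u)ε(v)=0·1, αω(v)=10·1, βω(u)=0·1; sum ≡ 0  ⇒  +1.
|Ram(-35, 3059)| = 2, even; anisotropic at {19, 23}.

[19, 23]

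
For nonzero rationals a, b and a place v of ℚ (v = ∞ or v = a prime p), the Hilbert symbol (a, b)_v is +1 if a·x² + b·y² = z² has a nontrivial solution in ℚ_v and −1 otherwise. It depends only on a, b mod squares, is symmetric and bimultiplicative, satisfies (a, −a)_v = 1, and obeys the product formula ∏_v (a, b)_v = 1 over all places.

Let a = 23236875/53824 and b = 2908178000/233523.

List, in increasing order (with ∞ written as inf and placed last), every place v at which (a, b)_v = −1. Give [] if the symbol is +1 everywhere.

[2, 3, 17, 19]

Mod squares: a ≡ 51, b ≡ 25935. Check v ∈ {∞, 2, 3, 5, 7, 13, 17, 19, 29, 31}.
v=2: v_2(a)=-6, v_2(b)=4; units ≡ 3, 7 (mod 8); ε·ε+αω+βω = 1·1+-6·0+4·1 ≡ 1  ⇒  (a,b)_2 = -1.
v=31: a=31^0·(≡14), b=31^-2·(≡9) mod 31; (14|31)=+1, (9|31)=+1; (−1)^{0·-2·15}·(+1)^-2·(+1)^0 = +1.
v=3: a=3^7·(≡2), b=3^-5·(≡2) mod 3; (2|3)=-1, (2|3)=-1; (−1)^{7·-5·1}·(-1)^-5·(-1)^7 = -1.
v=13: a=13^0·(≡3), b=13^1·(≡6) mod 13; (3|13)=+1, (6|13)=-1; (−1)^{0·1·6}·(+1)^1·(-1)^0 = +1.
v=19: a=19^0·(≡10), b=19^1·(≡4) mod 19; (10|19)=-1, (4|19)=+1; (−1)^{0·1·9}·(-1)^1·(+1)^0 = -1.
v=17: a=17^1·(≡12), b=17^0·(≡11) mod 17; (12|17)=-1, (11|17)=-1; (−1)^{1·0·8}·(-1)^0·(-1)^1 = -1.
v=5: a=5^4·(≡1), b=5^3·(≡3) mod 5; (1|5)=+1, (3|5)=-1; (−1)^{4·3·2}·(+1)^3·(-1)^4 = +1.
v=7: a=7^0·(≡4), b=7^1·(≡1) mod 7; (4|7)=+1, (1|7)=+1; (−1)^{0·1·3}·(+1)^1·(+1)^0 = +1.
v=29: a=29^-2·(≡22), b=29^2·(≡22) mod 29; (22|29)=+1, (22|29)=+1; (−1)^{-2·2·14}·(+1)^2·(+1)^-2 = +1.
v=∞: 51 > 0 and 25935 > 0  ⇒  (a,b)_∞ = +1.
Ram(51, 25935) = {2, 3, 17, 19}; no ℚ_2-point on the conic.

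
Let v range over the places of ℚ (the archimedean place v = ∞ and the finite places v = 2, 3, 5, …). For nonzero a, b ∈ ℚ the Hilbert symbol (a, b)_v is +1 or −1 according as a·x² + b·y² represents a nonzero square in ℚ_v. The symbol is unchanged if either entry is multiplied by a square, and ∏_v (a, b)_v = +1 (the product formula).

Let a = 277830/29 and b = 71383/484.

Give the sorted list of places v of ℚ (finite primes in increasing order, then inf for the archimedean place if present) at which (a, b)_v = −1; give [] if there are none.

(a, b) ≡ (2030, 247) mod (ℚ^×)²; places V = {2, 3, 5, 7, 11, 13, 17, 19, 29, ∞}.
(a,b)_13: α=0, u≡11; β=1, v≡6 (mod 13); (11|13)=-1, (6|13)=-1; sign (−1)^0·-1^1·-1^0 = -1.
(a,b)_17: α=0, u≡7; β=2, v≡16 (mod 17); (7|17)=-1, (16|17)=+1; sign (−1)^0·-1^2·+1^0 = +1.
(a,b)_29: α=-1, u≡10; β=0, v≡21 (mod 29); (10|29)=-1, (21|29)=-1; sign (−1)^0·-1^0·-1^-1 = -1.
(a,b)_19: α=0, u≡5; β=1, v≡10 (mod 19); (5|19)=+1, (10|19)=-1; sign (−1)^0·+1^1·-1^0 = +1.
(a,b)_7: α=3, u≡5; β=0, v≡4 (mod 7); (5|7)=-1, (4|7)=+1; sign (−1)^0·-1^0·+1^3 = +1.
(a,b)_2: α=1, β=-2; u≡7, v≡7 (mod 8); ε(u)ε(v)=1·1, αω(v)=1·0, βω(u)=-2·0; sum ≡ 1  ⇒  -1.
(a,b)_3: α=4, u≡2; β=0, v≡1 (mod 3); (2|3)=-1, (1|3)=+1; sign (−1)^0·-1^0·+1^4 = +1.
(a,b)_5: α=1, u≡4; β=0, v≡2 (mod 5); (4|5)=+1, (2|5)=-1; sign (−1)^0·+1^0·-1^1 = -1.
(a,b)_∞: sgn(2030)=+, sgn(247)=+, so +1.
(a,b)_11: α=0, u≡2; β=-2, v≡1 (mod 11); (2|11)=-1, (1|11)=+1; sign (−1)^0·-1^-2·+1^0 = +1.
(2030, 247 / ℚ) ramifies at {2, 5, 13, 29}: a division algebra.

[2, 5, 13, 29]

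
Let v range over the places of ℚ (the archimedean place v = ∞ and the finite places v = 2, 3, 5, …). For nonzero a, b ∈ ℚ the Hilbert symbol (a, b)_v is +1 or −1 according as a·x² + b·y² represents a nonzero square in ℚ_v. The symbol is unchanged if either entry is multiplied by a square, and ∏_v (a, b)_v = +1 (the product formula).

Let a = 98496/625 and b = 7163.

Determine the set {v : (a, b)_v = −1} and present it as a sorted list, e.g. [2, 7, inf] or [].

(a, b) ≡ (19, 7163) mod (ℚ^×)²; places V = {2, 3, 5, 13, 19, 29, ∞}.
(a,b)_13: α=0, u≡8; β=1, v≡5 (mod 13); (8|13)=-1, (5|13)=-1; sign (−1)^0·-1^1·-1^0 = -1.
(a,b)_29: α=0, u≡8; β=1, v≡15 (mod 29); (8|29)=-1, (15|29)=-1; sign (−1)^0·-1^1·-1^0 = -1.
(a,b)_5: α=-4, u≡1; β=0, v≡3 (mod 5); (1|5)=+1, (3|5)=-1; sign (−1)^0·+1^0·-1^-4 = +1.
(a,b)_∞: sgn(19)=+, sgn(7163)=+, so +1.
(a,b)_3: α=4, u≡1; β=0, v≡2 (mod 3); (1|3)=+1, (2|3)=-1; sign (−1)^0·+1^0·-1^4 = +1.
(a,b)_19: α=1, u≡11; β=1, v≡16 (mod 19); (11|19)=+1, (16|19)=+1; sign (−1)^1·+1^1·+1^1 = -1.
(a,b)_2: α=6, β=0; u≡3, v≡3 (mod 8); ε(u)ε(v)=1·1, αω(v)=6·1, βω(u)=0·1; sum ≡ 1  ⇒  -1.
|Ram(19, 7163)| = 4, even; anisotropic at {2, 13, 19, 29}.

[2, 13, 19, 29]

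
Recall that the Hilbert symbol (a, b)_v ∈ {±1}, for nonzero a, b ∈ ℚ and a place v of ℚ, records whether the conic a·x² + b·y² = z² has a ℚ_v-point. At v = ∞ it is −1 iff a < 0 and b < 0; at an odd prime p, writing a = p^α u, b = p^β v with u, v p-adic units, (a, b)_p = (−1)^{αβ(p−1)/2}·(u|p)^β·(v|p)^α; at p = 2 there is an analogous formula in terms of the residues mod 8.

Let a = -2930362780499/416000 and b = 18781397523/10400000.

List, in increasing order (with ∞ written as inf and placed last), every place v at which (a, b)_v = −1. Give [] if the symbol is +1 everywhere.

[5, 11, 29, 31]

(a, b) ≡ (-32125751515, 106795) mod (ℚ^×)²; places V = {2, 3, 5, 7, 11, 13, 23, 29, 31, 41, 53, ∞}.
(a,b)_7: α=2, u≡6; β=4, v≡6 (mod 7); (6|7)=-1, (6|7)=-1; sign (−1)^0·-1^4·-1^2 = +1.
(a,b)_41: α=1, u≡40; β=0, v≡25 (mod 41); (40|41)=+1, (25|41)=+1; sign (−1)^0·+1^0·+1^1 = +1.
(a,b)_13: α=-1, u≡4; β=-1, v≡3 (mod 13); (4|13)=+1, (3|13)=+1; sign (−1)^0·+1^-1·+1^-1 = +1.
(a,b)_31: α=1, u≡19; β=1, v≡9 (mod 31); (19|31)=+1, (9|31)=+1; sign (−1)^1·+1^1·+1^1 = -1.
(a,b)_23: α=1, u≡9; β=2, v≡9 (mod 23); (9|23)=+1, (9|23)=+1; sign (−1)^0·+1^2·+1^1 = +1.
(a,b)_11: α=3, u≡1; β=0, v≡7 (mod 11); (1|11)=+1, (7|11)=-1; sign (−1)^0·+1^0·-1^3 = -1.
(a,b)_29: α=1, u≡2; β=0, v≡15 (mod 29); (2|29)=-1, (15|29)=-1; sign (−1)^0·-1^0·-1^1 = -1.
(a,b)_2: α=-8, β=-8; u≡5, v≡3 (mod 8); ε(u)ε(v)=0·1, αω(v)=-8·1, βω(u)=-8·1; sum ≡ 0  ⇒  +1.
(a,b)_∞: sgn(-32125751515)=−, sgn(106795)=+, so +1.
(a,b)_5: α=-3, u≡2; β=-5, v≡1 (mod 5); (2|5)=-1, (1|5)=+1; sign (−1)^0·-1^-5·+1^-3 = -1.
(a,b)_3: α=0, u≡2; β=2, v≡1 (mod 3); (2|3)=-1, (1|3)=+1; sign (−1)^0·-1^2·+1^0 = +1.
(a,b)_53: α=1, u≡17; β=1, v≡38 (mod 53); (17|53)=+1, (38|53)=+1; sign (−1)^0·+1^1·+1^1 = +1.
(-32125751515, 106795 / ℚ) ramifies at {5, 11, 29, 31}: a division algebra.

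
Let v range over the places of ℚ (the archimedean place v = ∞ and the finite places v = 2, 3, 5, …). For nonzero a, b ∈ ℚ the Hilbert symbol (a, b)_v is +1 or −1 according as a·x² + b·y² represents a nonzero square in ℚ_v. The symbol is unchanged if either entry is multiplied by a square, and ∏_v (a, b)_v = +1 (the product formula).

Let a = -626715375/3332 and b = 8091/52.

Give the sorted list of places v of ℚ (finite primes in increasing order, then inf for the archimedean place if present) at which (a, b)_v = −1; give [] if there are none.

(a, b) ≡ (-2521695, 11687) mod (ℚ^×)²; places V = {2, 3, 5, 7, 11, 13, 17, 29, 31, ∞}.
(a,b)_5: α=3, u≡1; β=0, v≡3 (mod 5); (1|5)=+1, (3|5)=-1; sign (−1)^0·+1^0·-1^3 = -1.
(a,b)_17: α=-1, u≡7; β=0, v≡16 (mod 17); (7|17)=-1, (16|17)=+1; sign (−1)^0·-1^0·+1^-1 = +1.
(a,b)_13: α=2, u≡11; β=-1, v≡11 (mod 13); (11|13)=-1, (11|13)=-1; sign (−1)^0·-1^-1·-1^2 = -1.
(a,b)_2: α=-2, β=-2; u≡1, v≡7 (mod 8); ε(u)ε(v)=0·1, αω(v)=-2·0, βω(u)=-2·0; sum ≡ 0  ⇒  +1.
(a,b)_31: α=1, u≡12; β=1, v≡8 (mod 31); (12|31)=-1, (8|31)=+1; sign (−1)^1·-1^1·+1^1 = +1.
(a,b)_11: α=1, u≡10; β=0, v≡9 (mod 11); (10|11)=-1, (9|11)=+1; sign (−1)^0·-1^0·+1^1 = +1.
(a,b)_3: α=1, u≡2; β=2, v≡2 (mod 3); (2|3)=-1, (2|3)=-1; sign (−1)^0·-1^2·-1^1 = -1.
(a,b)_7: α=-2, u≡3; β=0, v≡2 (mod 7); (3|7)=-1, (2|7)=+1; sign (−1)^0·-1^0·+1^-2 = +1.
(a,b)_∞: sgn(-2521695)=−, sgn(11687)=+, so +1.
(a,b)_29: α=1, u≡25; β=1, v≡26 (mod 29); (25|29)=+1, (26|29)=-1; sign (−1)^0·+1^1·-1^1 = -1.
|Ram(-2521695, 11687)| = 4, even; anisotropic at {3, 5, 13, 29}.

[3, 5, 13, 29]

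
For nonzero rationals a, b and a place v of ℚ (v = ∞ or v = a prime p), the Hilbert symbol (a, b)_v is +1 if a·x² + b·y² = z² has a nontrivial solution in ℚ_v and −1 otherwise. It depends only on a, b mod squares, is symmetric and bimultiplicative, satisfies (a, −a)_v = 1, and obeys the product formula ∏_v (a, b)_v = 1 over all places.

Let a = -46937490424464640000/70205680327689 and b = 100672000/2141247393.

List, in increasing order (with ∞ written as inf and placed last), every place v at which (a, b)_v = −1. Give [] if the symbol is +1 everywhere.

[7, 13]

(a, b) ≡ (-58786, 2210) mod (ℚ^×)²; places V = {2, 3, 5, 7, 11, 13, 17, 19, 29, 41, 43, ∞}.
(a,b)_11: α=2, u≡3; β=2, v≡7 (mod 11); (3|11)=+1, (7|11)=-1; sign (−1)^0·+1^2·-1^2 = +1.
(a,b)_3: α=-10, u≡2; β=-4, v≡2 (mod 3); (2|3)=-1, (2|3)=-1; sign (−1)^0·-1^-4·-1^-10 = +1.
(a,b)_13: α=5, u≡2; β=1, v≡9 (mod 13); (2|13)=-1, (9|13)=+1; sign (−1)^0·-1^1·+1^5 = -1.
(a,b)_29: α=-4, u≡11; β=-2, v≡23 (mod 29); (11|29)=-1, (23|29)=+1; sign (−1)^0·-1^-2·+1^-4 = +1.
(a,b)_2: α=11, β=9; u≡7, v≡1 (mod 8); ε(u)ε(v)=1·0, αω(v)=11·0, βω(u)=9·0; sum ≡ 0  ⇒  +1.
(a,b)_5: α=4, u≡4; β=3, v≡2 (mod 5); (4|5)=+1, (2|5)=-1; sign (−1)^0·+1^3·-1^4 = +1.
(a,b)_∞: sgn(-58786)=−, sgn(2210)=+, so +1.
(a,b)_43: α=0, u≡21; β=-2, v≡31 (mod 43); (21|43)=+1, (31|43)=+1; sign (−1)^0·+1^-2·+1^0 = +1.
(a,b)_17: α=1, u≡14; β=-1, v≡12 (mod 17); (14|17)=-1, (12|17)=-1; sign (−1)^0·-1^-1·-1^1 = +1.
(a,b)_19: α=3, u≡12; β=0, v≡11 (mod 19); (12|19)=-1, (11|19)=+1; sign (−1)^0·-1^0·+1^3 = +1.
(a,b)_41: α=-2, u≡23; β=0, v≡33 (mod 41); (23|41)=+1, (33|41)=+1; sign (−1)^0·+1^0·+1^-2 = +1.
(a,b)_7: α=1, u≡2; β=0, v≡6 (mod 7); (2|7)=+1, (6|7)=-1; sign (−1)^0·+1^0·-1^1 = -1.
(-58786, 2210 / ℚ) ramifies at {7, 13}: a division algebra.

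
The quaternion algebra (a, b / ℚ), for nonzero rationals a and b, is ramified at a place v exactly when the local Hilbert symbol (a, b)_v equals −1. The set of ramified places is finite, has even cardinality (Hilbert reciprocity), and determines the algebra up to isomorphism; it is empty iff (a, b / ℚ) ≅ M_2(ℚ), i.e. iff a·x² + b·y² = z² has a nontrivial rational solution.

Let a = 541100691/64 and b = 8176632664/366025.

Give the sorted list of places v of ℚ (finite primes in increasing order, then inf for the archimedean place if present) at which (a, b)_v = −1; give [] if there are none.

[17, 53]

Mod squares: a ≡ 60122299, b ≡ 2044158166. Check v ∈ {∞, 2, 3, 5, 11, 17, 23, 31, 37, 43, 53}.
v=∞: 60122299 > 0 and 2044158166 > 0  ⇒  (a,b)_∞ = +1.
v=5: a=5^0·(≡4), b=5^-2·(≡4) mod 5; (4|5)=+1, (4|5)=+1; (−1)^{0·-2·2}·(+1)^-2·(+1)^0 = +1.
v=37: a=37^1·(≡24), b=37^1·(≡17) mod 37; (24|37)=-1, (17|37)=-1; (−1)^{1·1·18}·(-1)^1·(-1)^1 = +1.
v=17: a=17^0·(≡11), b=17^1·(≡12) mod 17; (11|17)=-1, (12|17)=-1; (−1)^{0·1·8}·(-1)^1·(-1)^0 = -1.
v=23: a=23^1·(≡20), b=23^1·(≡4) mod 23; (20|23)=-1, (4|23)=+1; (−1)^{1·1·11}·(-1)^1·(+1)^1 = +1.
v=43: a=43^1·(≡39), b=43^1·(≡23) mod 43; (39|43)=-1, (23|43)=+1; (−1)^{1·1·21}·(-1)^1·(+1)^1 = +1.
v=31: a=31^1·(≡16), b=31^1·(≡26) mod 31; (16|31)=+1, (26|31)=-1; (−1)^{1·1·15}·(+1)^1·(-1)^1 = +1.
v=11: a=11^0·(≡6), b=11^-4·(≡8) mod 11; (6|11)=-1, (8|11)=-1; (−1)^{0·-4·5}·(-1)^-4·(-1)^0 = +1.
v=2: v_2(a)=-6, v_2(b)=3; units ≡ 3, 3 (mod 8); ε·ε+αω+βω = 1·1+-6·1+3·1 ≡ 0  ⇒  (a,b)_2 = +1.
v=3: a=3^2·(≡1), b=3^0·(≡1) mod 3; (1|3)=+1, (1|3)=+1; (−1)^{2·0·1}·(+1)^0·(+1)^2 = +1.
v=53: a=53^1·(≡10), b=53^1·(≡12) mod 53; (10|53)=+1, (12|53)=-1; (−1)^{1·1·26}·(+1)^1·(-1)^1 = -1.
Ram(60122299, 2044158166) = {17, 53}; no ℚ_17-point on the conic.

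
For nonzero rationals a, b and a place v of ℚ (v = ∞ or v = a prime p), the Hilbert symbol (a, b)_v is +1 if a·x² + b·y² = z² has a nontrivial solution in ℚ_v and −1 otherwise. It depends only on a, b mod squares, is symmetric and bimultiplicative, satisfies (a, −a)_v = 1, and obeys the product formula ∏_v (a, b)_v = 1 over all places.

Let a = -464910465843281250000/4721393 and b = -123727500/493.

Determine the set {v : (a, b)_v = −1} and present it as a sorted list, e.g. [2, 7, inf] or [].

Mod squares: a ≡ -221, b ≡ -301223. Check v ∈ {∞, 2, 3, 5, 13, 17, 29, 31, 47}.
v=17: a=17^-3·(≡13), b=17^-1·(≡11) mod 17; (13|17)=+1, (11|17)=-1; (−1)^{-3·-1·8}·(+1)^-1·(-1)^-3 = -1.
v=13: a=13^3·(≡12), b=13^1·(≡5) mod 13; (12|13)=+1, (5|13)=-1; (−1)^{3·1·6}·(+1)^1·(-1)^3 = -1.
v=47: a=47^2·(≡32), b=47^1·(≡13) mod 47; (32|47)=+1, (13|47)=-1; (−1)^{2·1·23}·(+1)^1·(-1)^2 = +1.
v=31: a=31^-2·(≡21), b=31^0·(≡7) mod 31; (21|31)=-1, (7|31)=+1; (−1)^{-2·0·15}·(-1)^0·(+1)^-2 = +1.
v=3: a=3^6·(≡1), b=3^4·(≡1) mod 3; (1|3)=+1, (1|3)=+1; (−1)^{6·4·1}·(+1)^4·(+1)^6 = +1.
v=5: a=5^10·(≡1), b=5^4·(≡2) mod 5; (1|5)=+1, (2|5)=-1; (−1)^{10·4·2}·(+1)^4·(-1)^10 = +1.
v=∞: -221 < 0 and -301223 < 0  ⇒  (a,b)_∞ = -1.
v=2: v_2(a)=4, v_2(b)=2; units ≡ 3, 1 (mod 8); ε·ε+αω+βω = 1·0+4·0+2·1 ≡ 0  ⇒  (a,b)_2 = +1.
v=29: a=29^2·(≡15), b=29^-1·(≡23) mod 29; (15|29)=-1, (23|29)=+1; (−1)^{2·-1·14}·(-1)^-1·(+1)^2 = -1.
(-221, -301223 / ℚ) ramifies at {13, 17, 29, ∞}: a division algebra.

[13, 17, 29, inf]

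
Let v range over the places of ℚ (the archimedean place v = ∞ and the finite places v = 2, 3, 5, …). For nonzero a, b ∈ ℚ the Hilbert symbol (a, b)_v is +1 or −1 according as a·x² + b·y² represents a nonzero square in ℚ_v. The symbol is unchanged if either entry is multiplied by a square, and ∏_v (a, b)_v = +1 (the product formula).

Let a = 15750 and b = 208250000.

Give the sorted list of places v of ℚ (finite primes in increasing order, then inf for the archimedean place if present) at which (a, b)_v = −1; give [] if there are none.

[5, 7]

(a, b) ≡ (70, 17) mod (ℚ^×)²; places V = {2, 3, 5, 7, 17, ∞}.
(a,b)_2: α=1, β=4; u≡3, v≡1 (mod 8); ε(u)ε(v)=1·0, αω(v)=1·0, βω(u)=4·1; sum ≡ 0  ⇒  +1.
(a,b)_7: α=1, u≡3; β=2, v≡6 (mod 7); (3|7)=-1, (6|7)=-1; sign (−1)^0·-1^2·-1^1 = -1.
(a,b)_∞: sgn(70)=+, sgn(17)=+, so +1.
(a,b)_5: α=3, u≡1; β=6, v≡3 (mod 5); (1|5)=+1, (3|5)=-1; sign (−1)^0·+1^6·-1^3 = -1.
(a,b)_3: α=2, u≡1; β=0, v≡2 (mod 3); (1|3)=+1, (2|3)=-1; sign (−1)^0·+1^0·-1^2 = +1.
(a,b)_17: α=0, u≡8; β=1, v≡4 (mod 17); (8|17)=+1, (4|17)=+1; sign (−1)^0·+1^1·+1^0 = +1.
Ram(70, 17) = {5, 7}; no ℚ_5-point on the conic.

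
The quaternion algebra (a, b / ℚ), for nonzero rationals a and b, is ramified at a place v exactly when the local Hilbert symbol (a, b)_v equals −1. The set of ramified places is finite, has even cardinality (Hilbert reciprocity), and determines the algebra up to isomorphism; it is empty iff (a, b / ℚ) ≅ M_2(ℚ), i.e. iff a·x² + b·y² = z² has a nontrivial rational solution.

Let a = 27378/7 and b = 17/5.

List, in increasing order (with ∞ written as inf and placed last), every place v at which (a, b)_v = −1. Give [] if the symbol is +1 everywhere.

(a, b) ≡ (14, 85) mod (ℚ^×)²; places V = {2, 3, 5, 7, 13, 17, ∞}.
(a,b)_5: α=0, u≡4; β=-1, v≡2 (mod 5); (4|5)=+1, (2|5)=-1; sign (−1)^0·+1^-1·-1^0 = +1.
(a,b)_7: α=-1, u≡1; β=0, v≡2 (mod 7); (1|7)=+1, (2|7)=+1; sign (−1)^0·+1^0·+1^-1 = +1.
(a,b)_2: α=1, β=0; u≡7, v≡5 (mod 8); ε(u)ε(v)=1·0, αω(v)=1·1, βω(u)=0·0; sum ≡ 1  ⇒  -1.
(a,b)_17: α=0, u≡6; β=1, v≡7 (mod 17); (6|17)=-1, (7|17)=-1; sign (−1)^0·-1^1·-1^0 = -1.
(a,b)_13: α=2, u≡12; β=0, v≡6 (mod 13); (12|13)=+1, (6|13)=-1; sign (−1)^0·+1^0·-1^2 = +1.
(a,b)_3: α=4, u≡2; β=0, v≡1 (mod 3); (2|3)=-1, (1|3)=+1; sign (−1)^0·-1^0·+1^4 = +1.
(a,b)_∞: sgn(14)=+, sgn(85)=+, so +1.
(14, 85 / ℚ) ramifies at {2, 17}: a division algebra.

[2, 17]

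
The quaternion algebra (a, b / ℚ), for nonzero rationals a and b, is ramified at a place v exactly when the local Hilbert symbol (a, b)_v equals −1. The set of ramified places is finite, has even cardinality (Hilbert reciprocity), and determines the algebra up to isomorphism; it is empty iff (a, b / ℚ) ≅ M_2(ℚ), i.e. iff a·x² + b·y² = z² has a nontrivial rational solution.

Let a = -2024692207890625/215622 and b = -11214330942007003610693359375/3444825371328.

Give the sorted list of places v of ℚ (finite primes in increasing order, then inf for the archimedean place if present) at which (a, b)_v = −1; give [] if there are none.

Mod squares: a ≡ -24310, b ≡ -23205. Check v ∈ {∞, 2, 3, 5, 7, 11, 13, 17, 23, 41}.
v=7: a=7^4·(≡2), b=7^7·(≡5) mod 7; (2|7)=+1, (5|7)=-1; (−1)^{4·7·3}·(+1)^7·(-1)^4 = +1.
v=∞: -24310 < 0 and -23205 < 0  ⇒  (a,b)_∞ = -1.
v=5: a=5^7·(≡2), b=5^11·(≡1) mod 5; (2|5)=-1, (1|5)=+1; (−1)^{7·11·2}·(-1)^11·(+1)^7 = -1.
v=3: a=3^-4·(≡2), b=3^-7·(≡2) mod 3; (2|3)=-1, (2|3)=-1; (−1)^{-4·-7·1}·(-1)^-7·(-1)^-4 = -1.
v=2: v_2(a)=-1, v_2(b)=-6; units ≡ 5, 3 (mod 8); ε·ε+αω+βω = 0·1+-1·1+-6·1 ≡ 1  ⇒  (a,b)_2 = -1.
v=41: a=41^0·(≡12), b=41^-2·(≡21) mod 41; (12|41)=-1, (21|41)=+1; (−1)^{0·-2·20}·(-1)^-2·(+1)^0 = +1.
v=11: a=11^-3·(≡3), b=11^-4·(≡1) mod 11; (3|11)=+1, (1|11)=+1; (−1)^{-3·-4·5}·(+1)^-4·(+1)^-3 = +1.
v=17: a=17^3·(≡4), b=17^5·(≡3) mod 17; (4|17)=+1, (3|17)=-1; (−1)^{3·5·8}·(+1)^5·(-1)^3 = -1.
v=23: a=23^0·(≡12), b=23^2·(≡9) mod 23; (12|23)=+1, (9|23)=+1; (−1)^{0·2·11}·(+1)^2·(+1)^0 = +1.
v=13: a=13^3·(≡5), b=13^5·(≡3) mod 13; (5|13)=-1, (3|13)=+1; (−1)^{3·5·6}·(-1)^5·(+1)^3 = -1.
|Ram(-24310, -23205)| = 6, even; anisotropic at {2, 3, 5, 13, 17, ∞}.

[2, 3, 5, 13, 17, inf]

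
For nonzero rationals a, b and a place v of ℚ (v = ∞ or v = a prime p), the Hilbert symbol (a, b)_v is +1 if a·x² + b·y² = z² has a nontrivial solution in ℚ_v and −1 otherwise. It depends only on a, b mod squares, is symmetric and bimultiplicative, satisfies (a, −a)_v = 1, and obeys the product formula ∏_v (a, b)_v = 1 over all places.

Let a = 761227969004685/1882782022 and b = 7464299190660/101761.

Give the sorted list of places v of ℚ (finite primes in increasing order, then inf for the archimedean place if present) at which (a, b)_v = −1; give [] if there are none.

[3, 5, 13, 17, 23, 31]

Mod squares: a ≡ 363993630, b ≡ 787865. Check v ∈ {∞, 2, 3, 5, 7, 11, 13, 17, 19, 23, 29, 31}.
v=29: a=29^-4·(≡3), b=29^-2·(≡24) mod 29; (3|29)=-1, (24|29)=+1; (−1)^{-4·-2·14}·(-1)^-2·(+1)^-4 = +1.
v=19: a=19^2·(≡4), b=19^2·(≡7) mod 19; (4|19)=+1, (7|19)=+1; (−1)^{2·2·9}·(+1)^2·(+1)^2 = +1.
v=7: a=7^3·(≡3), b=7^0·(≡2) mod 7; (3|7)=-1, (2|7)=+1; (−1)^{3·0·3}·(-1)^0·(+1)^3 = +1.
v=3: a=3^3·(≡2), b=3^8·(≡2) mod 3; (2|3)=-1, (2|3)=-1; (−1)^{3·8·1}·(-1)^8·(-1)^3 = -1.
v=∞: 363993630 > 0 and 787865 > 0  ⇒  (a,b)_∞ = +1.
v=11: a=11^-3·(≡1), b=11^-2·(≡3) mod 11; (1|11)=+1, (3|11)=+1; (−1)^{-3·-2·5}·(+1)^-2·(+1)^-3 = +1.
v=2: v_2(a)=-1, v_2(b)=2; units ≡ 7, 1 (mod 8); ε·ε+αω+βω = 1·0+-1·0+2·0 ≡ 0  ⇒  (a,b)_2 = +1.
v=5: a=5^1·(≡1), b=5^1·(≡2) mod 5; (1|5)=+1, (2|5)=-1; (−1)^{1·1·2}·(+1)^1·(-1)^1 = -1.
v=17: a=17^3·(≡8), b=17^1·(≡14) mod 17; (8|17)=+1, (14|17)=-1; (−1)^{3·1·8}·(+1)^1·(-1)^3 = -1.
v=23: a=23^1·(≡9), b=23^1·(≡4) mod 23; (9|23)=+1, (4|23)=+1; (−1)^{1·1·11}·(+1)^1·(+1)^1 = -1.
v=13: a=13^1·(≡8), b=13^1·(≡3) mod 13; (8|13)=-1, (3|13)=+1; (−1)^{1·1·6}·(-1)^1·(+1)^1 = -1.
v=31: a=31^1·(≡30), b=31^1·(≡26) mod 31; (30|31)=-1, (26|31)=-1; (−1)^{1·1·15}·(-1)^1·(-1)^1 = -1.
Ram(363993630, 787865) = {3, 5, 13, 17, 23, 31}; no ℚ_3-point on the conic.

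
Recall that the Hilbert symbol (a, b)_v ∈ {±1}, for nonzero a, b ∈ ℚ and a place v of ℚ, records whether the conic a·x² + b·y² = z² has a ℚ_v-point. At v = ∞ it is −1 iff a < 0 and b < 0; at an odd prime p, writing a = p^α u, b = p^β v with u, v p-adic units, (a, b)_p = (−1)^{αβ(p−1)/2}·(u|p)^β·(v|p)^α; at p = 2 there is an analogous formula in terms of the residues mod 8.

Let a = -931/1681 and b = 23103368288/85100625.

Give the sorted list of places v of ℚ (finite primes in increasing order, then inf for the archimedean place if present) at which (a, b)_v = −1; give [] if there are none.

Mod squares: a ≡ -19, b ≡ 243542. Check v ∈ {∞, 2, 3, 5, 7, 11, 13, 17, 19, 29, 41}.
v=19: a=19^1·(≡3), b=19^1·(≡8) mod 19; (3|19)=-1, (8|19)=-1; (−1)^{1·1·9}·(-1)^1·(-1)^1 = -1.
v=13: a=13^0·(≡11), b=13^1·(≡10) mod 13; (11|13)=-1, (10|13)=+1; (−1)^{0·1·6}·(-1)^1·(+1)^0 = -1.
v=2: v_2(a)=0, v_2(b)=5; units ≡ 5, 3 (mod 8); ε·ε+αω+βω = 0·1+0·1+5·1 ≡ 1  ⇒  (a,b)_2 = -1.
v=7: a=7^2·(≡2), b=7^2·(≡6) mod 7; (2|7)=+1, (6|7)=-1; (−1)^{2·2·3}·(+1)^2·(-1)^2 = +1.
v=11: a=11^0·(≡9), b=11^2·(≡10) mod 11; (9|11)=+1, (10|11)=-1; (−1)^{0·2·5}·(+1)^2·(-1)^0 = +1.
v=41: a=41^-2·(≡12), b=41^-2·(≡2) mod 41; (12|41)=-1, (2|41)=+1; (−1)^{-2·-2·20}·(-1)^-2·(+1)^-2 = +1.
v=3: a=3^0·(≡2), b=3^-4·(≡2) mod 3; (2|3)=-1, (2|3)=-1; (−1)^{0·-4·1}·(-1)^-4·(-1)^0 = +1.
v=29: a=29^0·(≡3), b=29^1·(≡3) mod 29; (3|29)=-1, (3|29)=-1; (−1)^{0·1·14}·(-1)^1·(-1)^0 = -1.
v=5: a=5^0·(≡4), b=5^-4·(≡3) mod 5; (4|5)=+1, (3|5)=-1; (−1)^{0·-4·2}·(+1)^-4·(-1)^0 = +1.
v=∞: -19 < 0 and 243542 > 0  ⇒  (a,b)_∞ = +1.
v=17: a=17^0·(≡15), b=17^1·(≡7) mod 17; (15|17)=+1, (7|17)=-1; (−1)^{0·1·8}·(+1)^1·(-1)^0 = +1.
(-19, 243542 / ℚ) ramifies at {2, 13, 19, 29}: a division algebra.

[2, 13, 19, 29]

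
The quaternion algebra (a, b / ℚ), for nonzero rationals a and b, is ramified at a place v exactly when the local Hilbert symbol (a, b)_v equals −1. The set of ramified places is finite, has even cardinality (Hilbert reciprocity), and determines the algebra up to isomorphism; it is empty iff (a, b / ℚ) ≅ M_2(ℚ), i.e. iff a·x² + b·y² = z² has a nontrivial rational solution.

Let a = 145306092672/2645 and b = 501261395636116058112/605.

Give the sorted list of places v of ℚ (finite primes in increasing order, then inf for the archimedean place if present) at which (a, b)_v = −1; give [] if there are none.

[2, 3, 13, 31]

(a, b) ≡ (12090, 1235) mod (ℚ^×)²; places V = {2, 3, 5, 11, 13, 17, 19, 23, 31, ∞}.
(a,b)_2: α=7, β=12; u≡5, v≡3 (mod 8); ε(u)ε(v)=0·1, αω(v)=7·1, βω(u)=12·1; sum ≡ 1  ⇒  -1.
(a,b)_3: α=3, u≡1; β=4, v≡2 (mod 3); (1|3)=+1, (2|3)=-1; sign (−1)^0·+1^4·-1^3 = -1.
(a,b)_31: α=1, u≡25; β=2, v≡11 (mod 31); (25|31)=+1, (11|31)=-1; sign (−1)^0·+1^2·-1^1 = -1.
(a,b)_5: α=-1, u≡3; β=-1, v≡2 (mod 5); (3|5)=-1, (2|5)=-1; sign (−1)^0·-1^-1·-1^-1 = +1.
(a,b)_23: α=-2, u≡19; β=0, v≡13 (mod 23); (19|23)=-1, (13|23)=+1; sign (−1)^0·-1^0·+1^-2 = +1.
(a,b)_17: α=2, u≡7; β=2, v≡12 (mod 17); (7|17)=-1, (12|17)=-1; sign (−1)^0·-1^2·-1^2 = +1.
(a,b)_13: α=1, u≡2; β=3, v≡3 (mod 13); (2|13)=-1, (3|13)=+1; sign (−1)^0·-1^3·+1^1 = -1.
(a,b)_11: α=0, u≡3; β=-2, v≡3 (mod 11); (3|11)=+1, (3|11)=+1; sign (−1)^0·+1^-2·+1^0 = +1.
(a,b)_∞: sgn(12090)=+, sgn(1235)=+, so +1.
(a,b)_19: α=2, u≡11; β=5, v≡10 (mod 19); (11|19)=+1, (10|19)=-1; sign (−1)^0·+1^5·-1^2 = +1.
(12090, 1235 / ℚ) ramifies at {2, 3, 13, 31}: a division algebra.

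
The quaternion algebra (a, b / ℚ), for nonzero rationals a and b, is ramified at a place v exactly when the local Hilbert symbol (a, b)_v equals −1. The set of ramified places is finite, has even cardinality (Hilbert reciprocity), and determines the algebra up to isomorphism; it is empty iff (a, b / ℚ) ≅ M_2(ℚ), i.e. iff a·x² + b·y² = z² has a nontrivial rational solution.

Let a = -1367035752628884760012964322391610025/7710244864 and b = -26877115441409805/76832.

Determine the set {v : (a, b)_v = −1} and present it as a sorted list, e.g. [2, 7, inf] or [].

Mod squares: a ≡ -12441, b ≡ -4182090. Check v ∈ {∞, 2, 3, 5, 7, 11, 13, 17, 19, 23, 29}.
v=∞: -12441 < 0 and -4182090 < 0  ⇒  (a,b)_∞ = -1.
v=11: a=11^3·(≡7), b=11^1·(≡3) mod 11; (7|11)=-1, (3|11)=+1; (−1)^{3·1·5}·(-1)^1·(+1)^3 = +1.
v=13: a=13^3·(≡7), b=13^2·(≡10) mod 13; (7|13)=-1, (10|13)=+1; (−1)^{3·2·6}·(-1)^2·(+1)^3 = +1.
v=2: v_2(a)=-16, v_2(b)=-5; units ≡ 7, 3 (mod 8); ε·ε+αω+βω = 1·1+-16·1+-5·0 ≡ 1  ⇒  (a,b)_2 = -1.
v=7: a=7^-6·(≡5), b=7^-4·(≡4) mod 7; (5|7)=-1, (4|7)=+1; (−1)^{-6·-4·3}·(-1)^-4·(+1)^-6 = +1.
v=5: a=5^2·(≡1), b=5^1·(≡2) mod 5; (1|5)=+1, (2|5)=-1; (−1)^{2·1·2}·(+1)^1·(-1)^2 = +1.
v=19: a=19^4·(≡4), b=19^3·(≡16) mod 19; (4|19)=+1, (16|19)=+1; (−1)^{4·3·9}·(+1)^3·(+1)^4 = +1.
v=3: a=3^13·(≡2), b=3^7·(≡1) mod 3; (2|3)=-1, (1|3)=+1; (−1)^{13·7·1}·(-1)^7·(+1)^13 = +1.
v=23: a=23^2·(≡8), b=23^1·(≡12) mod 23; (8|23)=+1, (12|23)=+1; (−1)^{2·1·11}·(+1)^1·(+1)^2 = +1.
v=29: a=29^3·(≡25), b=29^1·(≡1) mod 29; (25|29)=+1, (1|29)=+1; (−1)^{3·1·14}·(+1)^1·(+1)^3 = +1.
v=17: a=17^8·(≡7), b=17^2·(≡11) mod 17; (7|17)=-1, (11|17)=-1; (−1)^{8·2·8}·(-1)^2·(-1)^8 = +1.
(-12441, -4182090 / ℚ) ramifies at {2, ∞}: a division algebra.

[2, inf]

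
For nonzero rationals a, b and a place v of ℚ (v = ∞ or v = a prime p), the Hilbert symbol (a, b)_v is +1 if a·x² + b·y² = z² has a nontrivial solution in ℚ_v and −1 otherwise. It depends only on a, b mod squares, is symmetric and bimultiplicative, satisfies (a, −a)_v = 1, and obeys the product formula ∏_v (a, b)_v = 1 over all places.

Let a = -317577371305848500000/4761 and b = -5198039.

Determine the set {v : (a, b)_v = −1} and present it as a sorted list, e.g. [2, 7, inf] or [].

[7, 11, 19, inf]

Mod squares: a ≡ -7106, b ≡ -119. Check v ∈ {∞, 2, 3, 5, 7, 11, 17, 19, 23}.
v=5: a=5^6·(≡1), b=5^0·(≡1) mod 5; (1|5)=+1, (1|5)=+1; (−1)^{6·0·2}·(+1)^0·(+1)^6 = +1.
v=17: a=17^5·(≡3), b=17^1·(≡12) mod 17; (3|17)=-1, (12|17)=-1; (−1)^{5·1·8}·(-1)^1·(-1)^5 = +1.
v=11: a=11^3·(≡9), b=11^2·(≡7) mod 11; (9|11)=+1, (7|11)=-1; (−1)^{3·2·5}·(+1)^2·(-1)^3 = -1.
v=3: a=3^-2·(≡1), b=3^0·(≡1) mod 3; (1|3)=+1, (1|3)=+1; (−1)^{-2·0·1}·(+1)^0·(+1)^-2 = +1.
v=7: a=7^2·(≡6), b=7^1·(≡4) mod 7; (6|7)=-1, (4|7)=+1; (−1)^{2·1·3}·(-1)^1·(+1)^2 = -1.
v=19: a=19^3·(≡5), b=19^2·(≡3) mod 19; (5|19)=+1, (3|19)=-1; (−1)^{3·2·9}·(+1)^2·(-1)^3 = -1.
v=2: v_2(a)=5, v_2(b)=0; units ≡ 7, 1 (mod 8); ε·ε+αω+βω = 1·0+5·0+0·0 ≡ 0  ⇒  (a,b)_2 = +1.
v=23: a=23^-2·(≡16), b=23^0·(≡7) mod 23; (16|23)=+1, (7|23)=-1; (−1)^{-2·0·11}·(+1)^0·(-1)^-2 = +1.
v=∞: -7106 < 0 and -119 < 0  ⇒  (a,b)_∞ = -1.
Ram(-7106, -119) = {7, 11, 19, ∞}; no ℚ_7-point on the conic.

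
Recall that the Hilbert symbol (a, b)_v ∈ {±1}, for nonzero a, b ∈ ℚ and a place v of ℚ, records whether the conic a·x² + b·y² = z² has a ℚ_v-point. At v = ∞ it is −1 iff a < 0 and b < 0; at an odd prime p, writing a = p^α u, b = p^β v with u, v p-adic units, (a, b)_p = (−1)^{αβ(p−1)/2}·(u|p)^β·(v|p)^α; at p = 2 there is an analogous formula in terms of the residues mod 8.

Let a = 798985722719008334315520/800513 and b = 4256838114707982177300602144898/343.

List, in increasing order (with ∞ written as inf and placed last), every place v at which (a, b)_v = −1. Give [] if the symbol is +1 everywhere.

[7, 13]

Mod squares: a ≡ 2210, b ≡ 79534. Check v ∈ {∞, 2, 3, 5, 7, 11, 13, 17, 19, 23, 31}.
v=31: a=31^-2·(≡4), b=31^0·(≡28) mod 31; (4|31)=+1, (28|31)=+1; (−1)^{-2·0·15}·(+1)^0·(+1)^-2 = +1.
v=∞: 2210 > 0 and 79534 > 0  ⇒  (a,b)_∞ = +1.
v=23: a=23^2·(≡16), b=23^3·(≡3) mod 23; (16|23)=+1, (3|23)=+1; (−1)^{2·3·11}·(+1)^3·(+1)^2 = +1.
v=2: v_2(a)=15, v_2(b)=1; units ≡ 1, 7 (mod 8); ε·ε+αω+βω = 0·1+15·0+1·0 ≡ 0  ⇒  (a,b)_2 = +1.
v=19: a=19^2·(≡11), b=19^3·(≡17) mod 19; (11|19)=+1, (17|19)=+1; (−1)^{2·3·9}·(+1)^3·(+1)^2 = +1.
v=5: a=5^1·(≡3), b=5^0·(≡1) mod 5; (3|5)=-1, (1|5)=+1; (−1)^{1·0·2}·(-1)^0·(+1)^1 = +1.
v=7: a=7^-2·(≡6), b=7^-3·(≡2) mod 7; (6|7)=-1, (2|7)=+1; (−1)^{-2·-3·3}·(-1)^-3·(+1)^-2 = -1.
v=17: a=17^-1·(≡11), b=17^2·(≡1) mod 17; (11|17)=-1, (1|17)=+1; (−1)^{-1·2·8}·(-1)^2·(+1)^-1 = +1.
v=11: a=11^6·(≡7), b=11^8·(≡3) mod 11; (7|11)=-1, (3|11)=+1; (−1)^{6·8·5}·(-1)^8·(+1)^6 = +1.
v=3: a=3^8·(≡2), b=3^8·(≡1) mod 3; (2|3)=-1, (1|3)=+1; (−1)^{8·8·1}·(-1)^8·(+1)^8 = +1.
v=13: a=13^3·(≡4), b=13^7·(≡5) mod 13; (4|13)=+1, (5|13)=-1; (−1)^{3·7·6}·(+1)^7·(-1)^3 = -1.
(2210, 79534 / ℚ) ramifies at {7, 13}: a division algebra.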